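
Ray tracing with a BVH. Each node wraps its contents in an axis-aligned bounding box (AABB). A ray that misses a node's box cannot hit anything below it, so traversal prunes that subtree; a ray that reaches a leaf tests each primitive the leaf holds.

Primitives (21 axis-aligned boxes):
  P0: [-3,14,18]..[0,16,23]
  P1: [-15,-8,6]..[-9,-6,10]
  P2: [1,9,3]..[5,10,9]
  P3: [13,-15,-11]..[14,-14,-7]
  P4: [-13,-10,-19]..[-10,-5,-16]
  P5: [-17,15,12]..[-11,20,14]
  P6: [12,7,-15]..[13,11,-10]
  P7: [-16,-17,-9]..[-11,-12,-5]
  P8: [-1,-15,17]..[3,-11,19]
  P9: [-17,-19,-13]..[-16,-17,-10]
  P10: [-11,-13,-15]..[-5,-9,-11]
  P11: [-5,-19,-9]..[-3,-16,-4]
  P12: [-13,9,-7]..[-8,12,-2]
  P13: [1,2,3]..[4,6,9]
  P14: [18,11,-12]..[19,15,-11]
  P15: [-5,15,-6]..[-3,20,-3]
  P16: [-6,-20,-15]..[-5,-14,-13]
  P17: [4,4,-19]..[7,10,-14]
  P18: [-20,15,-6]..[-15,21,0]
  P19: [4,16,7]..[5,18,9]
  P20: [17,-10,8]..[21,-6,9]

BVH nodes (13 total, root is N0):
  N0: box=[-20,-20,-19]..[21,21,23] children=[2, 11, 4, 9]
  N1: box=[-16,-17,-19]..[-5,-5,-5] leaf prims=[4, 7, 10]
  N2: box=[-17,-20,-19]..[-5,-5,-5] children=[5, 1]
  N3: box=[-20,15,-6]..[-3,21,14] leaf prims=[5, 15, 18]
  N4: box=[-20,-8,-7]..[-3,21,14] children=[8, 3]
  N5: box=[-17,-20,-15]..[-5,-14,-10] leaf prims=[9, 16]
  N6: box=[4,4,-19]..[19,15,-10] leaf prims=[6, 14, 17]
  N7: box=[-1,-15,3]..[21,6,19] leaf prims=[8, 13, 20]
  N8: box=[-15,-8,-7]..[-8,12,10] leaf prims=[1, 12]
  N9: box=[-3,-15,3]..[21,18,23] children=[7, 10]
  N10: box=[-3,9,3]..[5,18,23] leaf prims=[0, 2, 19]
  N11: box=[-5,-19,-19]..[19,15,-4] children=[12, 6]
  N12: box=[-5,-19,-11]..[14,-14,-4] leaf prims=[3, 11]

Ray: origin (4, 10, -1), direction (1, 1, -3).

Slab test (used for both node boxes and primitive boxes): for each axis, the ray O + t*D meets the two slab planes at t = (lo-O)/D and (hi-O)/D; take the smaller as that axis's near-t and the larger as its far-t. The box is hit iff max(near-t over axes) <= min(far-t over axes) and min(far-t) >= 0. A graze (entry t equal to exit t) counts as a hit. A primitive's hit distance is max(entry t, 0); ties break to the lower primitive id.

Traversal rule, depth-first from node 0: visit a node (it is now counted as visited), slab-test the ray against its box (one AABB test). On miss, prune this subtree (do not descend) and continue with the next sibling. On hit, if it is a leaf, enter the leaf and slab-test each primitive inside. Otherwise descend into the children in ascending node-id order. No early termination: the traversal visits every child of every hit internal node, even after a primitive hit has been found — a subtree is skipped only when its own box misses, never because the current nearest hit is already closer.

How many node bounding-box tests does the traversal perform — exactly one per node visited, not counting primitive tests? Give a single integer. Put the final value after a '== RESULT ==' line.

Traverse from the root:
N0 x:[-24,17] y:[-30,11] z:[-8,6] -> hit [-8,6], descend [2, 4, 9, 11]
  N2 x:[-21,-9] y:[-30,-15] z:[4/3,6] -> miss, prune
  N4 x:[-24,-7] y:[-18,11] z:[-5,2] -> miss, prune
  N9 x:[-7,17] y:[-25,8] z:[-8,-4/3] -> miss, prune
  N11 x:[-9,15] y:[-29,5] z:[1,6] -> hit [1,5], descend [6, 12]
    N6 x:[0,15] y:[-6,5] z:[3,6] -> hit [3,5] leaf, test {P6(miss), P14(miss), P17(miss)}
    N12 x:[-9,10] y:[-29,-24] z:[1,10/3] -> miss, prune

7 AABB tests over nodes [0, 2, 4, 9, 11, 6, 12]; 1 leaf entered; closest miss.

== RESULT ==
7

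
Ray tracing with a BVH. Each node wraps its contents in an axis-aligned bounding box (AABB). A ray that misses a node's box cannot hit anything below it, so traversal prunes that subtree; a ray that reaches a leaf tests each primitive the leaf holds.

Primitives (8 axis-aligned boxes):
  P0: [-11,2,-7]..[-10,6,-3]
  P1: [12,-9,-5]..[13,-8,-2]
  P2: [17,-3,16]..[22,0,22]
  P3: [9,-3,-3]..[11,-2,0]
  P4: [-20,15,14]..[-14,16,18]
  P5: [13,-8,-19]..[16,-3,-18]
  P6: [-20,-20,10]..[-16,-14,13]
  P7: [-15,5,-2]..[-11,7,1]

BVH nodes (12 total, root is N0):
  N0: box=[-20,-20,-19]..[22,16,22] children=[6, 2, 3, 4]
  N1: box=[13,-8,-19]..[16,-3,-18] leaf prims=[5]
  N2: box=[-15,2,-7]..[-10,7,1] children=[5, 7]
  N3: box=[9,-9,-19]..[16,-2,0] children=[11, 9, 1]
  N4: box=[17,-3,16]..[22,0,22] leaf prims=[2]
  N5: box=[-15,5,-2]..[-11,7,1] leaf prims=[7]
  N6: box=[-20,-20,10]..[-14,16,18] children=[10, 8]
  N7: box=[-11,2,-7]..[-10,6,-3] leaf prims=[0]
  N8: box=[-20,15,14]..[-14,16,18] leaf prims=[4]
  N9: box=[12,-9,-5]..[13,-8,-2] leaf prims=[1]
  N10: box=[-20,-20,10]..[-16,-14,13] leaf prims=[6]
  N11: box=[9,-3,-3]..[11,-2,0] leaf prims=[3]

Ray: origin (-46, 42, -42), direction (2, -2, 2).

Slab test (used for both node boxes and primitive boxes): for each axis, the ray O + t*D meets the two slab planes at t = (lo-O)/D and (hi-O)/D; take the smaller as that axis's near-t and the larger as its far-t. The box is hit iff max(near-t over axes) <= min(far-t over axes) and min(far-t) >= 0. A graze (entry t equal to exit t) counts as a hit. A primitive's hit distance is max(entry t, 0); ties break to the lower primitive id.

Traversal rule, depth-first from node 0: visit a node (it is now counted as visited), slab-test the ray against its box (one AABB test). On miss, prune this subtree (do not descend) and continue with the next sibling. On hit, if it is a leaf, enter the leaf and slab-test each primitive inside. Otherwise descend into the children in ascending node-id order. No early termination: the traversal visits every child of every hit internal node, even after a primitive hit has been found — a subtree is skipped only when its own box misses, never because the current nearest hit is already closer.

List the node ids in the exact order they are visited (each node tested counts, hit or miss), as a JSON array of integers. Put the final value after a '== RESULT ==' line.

Walk:
N0 x:[13,34] y:[13,31] z:[23/2,32] -> hit [13,31], descend [2, 3, 4, 6]
  N2 x:[31/2,18] y:[35/2,20] z:[35/2,43/2] -> hit [35/2,18], descend [5, 7]
    N5 x:[31/2,35/2] y:[35/2,37/2] z:[20,43/2] -> miss, prune
    N7 x:[35/2,18] y:[18,20] z:[35/2,39/2] -> hit [18,18] leaf, test {P0@t=18}
  N3 x:[55/2,31] y:[22,51/2] z:[23/2,21] -> miss, prune
  N4 x:[63/2,34] y:[21,45/2] z:[29,32] -> miss, prune
  N6 x:[13,16] y:[13,31] z:[26,30] -> miss, prune

order=[0, 2, 5, 7, 3, 4, 6]  |boxes|=7  |leaves|=1  hit=P0

== RESULT ==
[0, 2, 5, 7, 3, 4, 6]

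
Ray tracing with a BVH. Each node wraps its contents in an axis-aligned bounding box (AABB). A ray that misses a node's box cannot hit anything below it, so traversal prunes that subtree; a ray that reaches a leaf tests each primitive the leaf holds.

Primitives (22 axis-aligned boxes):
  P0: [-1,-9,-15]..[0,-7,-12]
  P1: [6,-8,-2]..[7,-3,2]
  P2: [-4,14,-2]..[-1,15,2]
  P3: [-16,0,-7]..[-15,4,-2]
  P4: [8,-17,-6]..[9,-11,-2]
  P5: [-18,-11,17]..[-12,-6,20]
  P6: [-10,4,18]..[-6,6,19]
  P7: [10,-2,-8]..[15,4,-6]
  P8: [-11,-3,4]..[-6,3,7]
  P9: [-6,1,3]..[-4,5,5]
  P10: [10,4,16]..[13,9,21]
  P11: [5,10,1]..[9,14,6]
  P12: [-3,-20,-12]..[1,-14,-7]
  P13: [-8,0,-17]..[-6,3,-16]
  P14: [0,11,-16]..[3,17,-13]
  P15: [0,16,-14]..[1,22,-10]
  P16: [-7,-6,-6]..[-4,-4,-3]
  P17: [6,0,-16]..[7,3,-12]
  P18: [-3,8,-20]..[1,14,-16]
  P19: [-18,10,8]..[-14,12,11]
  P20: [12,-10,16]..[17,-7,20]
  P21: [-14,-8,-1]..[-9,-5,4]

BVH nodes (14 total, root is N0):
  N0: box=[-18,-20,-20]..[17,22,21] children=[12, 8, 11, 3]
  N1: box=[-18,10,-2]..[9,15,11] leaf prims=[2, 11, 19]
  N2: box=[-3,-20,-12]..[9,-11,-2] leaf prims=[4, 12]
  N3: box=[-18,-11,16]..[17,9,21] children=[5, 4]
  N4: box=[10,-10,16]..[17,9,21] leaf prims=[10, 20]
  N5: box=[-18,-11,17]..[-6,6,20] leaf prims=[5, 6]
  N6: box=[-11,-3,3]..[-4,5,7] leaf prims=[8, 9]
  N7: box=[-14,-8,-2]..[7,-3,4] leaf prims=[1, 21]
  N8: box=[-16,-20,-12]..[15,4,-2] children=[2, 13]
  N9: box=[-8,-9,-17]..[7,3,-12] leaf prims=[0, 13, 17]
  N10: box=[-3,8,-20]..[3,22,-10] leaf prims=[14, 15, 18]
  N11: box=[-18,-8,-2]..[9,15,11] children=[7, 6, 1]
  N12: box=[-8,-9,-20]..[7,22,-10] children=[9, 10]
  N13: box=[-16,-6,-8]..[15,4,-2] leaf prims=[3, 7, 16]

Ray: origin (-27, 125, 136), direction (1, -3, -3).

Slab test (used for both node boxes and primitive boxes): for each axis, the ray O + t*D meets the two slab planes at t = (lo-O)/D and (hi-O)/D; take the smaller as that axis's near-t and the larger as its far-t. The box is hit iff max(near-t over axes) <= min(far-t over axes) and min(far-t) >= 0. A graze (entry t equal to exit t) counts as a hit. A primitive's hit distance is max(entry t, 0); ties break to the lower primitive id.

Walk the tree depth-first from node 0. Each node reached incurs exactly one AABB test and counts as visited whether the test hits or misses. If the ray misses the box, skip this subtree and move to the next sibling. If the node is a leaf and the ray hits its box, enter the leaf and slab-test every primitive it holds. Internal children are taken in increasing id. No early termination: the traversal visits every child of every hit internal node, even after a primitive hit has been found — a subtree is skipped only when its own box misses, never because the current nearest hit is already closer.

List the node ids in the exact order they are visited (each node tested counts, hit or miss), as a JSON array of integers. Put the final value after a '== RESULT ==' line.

Walk:
N0 x:[9,44] y:[103/3,145/3] z:[115/3,52] -> hit [115/3,44], descend [3, 8, 11, 12]
  N3 x:[9,44] y:[116/3,136/3] z:[115/3,40] -> hit [116/3,40], descend [4, 5]
    N4 x:[37,44] y:[116/3,45] z:[115/3,40] -> hit [116/3,40] leaf, test {P10@t=116/3, P20(miss)}
    N5 x:[9,21] y:[119/3,136/3] z:[116/3,119/3] -> miss, prune
  N8 x:[11,42] y:[121/3,145/3] z:[46,148/3] -> miss, prune
  N11 x:[9,36] y:[110/3,133/3] z:[125/3,46] -> miss, prune
  N12 x:[19,34] y:[103/3,134/3] z:[146/3,52] -> miss, prune

7 AABB tests over nodes [0, 3, 4, 5, 8, 11, 12]; 1 leaf entered; closest P10.

== RESULT ==
[0, 3, 4, 5, 8, 11, 12]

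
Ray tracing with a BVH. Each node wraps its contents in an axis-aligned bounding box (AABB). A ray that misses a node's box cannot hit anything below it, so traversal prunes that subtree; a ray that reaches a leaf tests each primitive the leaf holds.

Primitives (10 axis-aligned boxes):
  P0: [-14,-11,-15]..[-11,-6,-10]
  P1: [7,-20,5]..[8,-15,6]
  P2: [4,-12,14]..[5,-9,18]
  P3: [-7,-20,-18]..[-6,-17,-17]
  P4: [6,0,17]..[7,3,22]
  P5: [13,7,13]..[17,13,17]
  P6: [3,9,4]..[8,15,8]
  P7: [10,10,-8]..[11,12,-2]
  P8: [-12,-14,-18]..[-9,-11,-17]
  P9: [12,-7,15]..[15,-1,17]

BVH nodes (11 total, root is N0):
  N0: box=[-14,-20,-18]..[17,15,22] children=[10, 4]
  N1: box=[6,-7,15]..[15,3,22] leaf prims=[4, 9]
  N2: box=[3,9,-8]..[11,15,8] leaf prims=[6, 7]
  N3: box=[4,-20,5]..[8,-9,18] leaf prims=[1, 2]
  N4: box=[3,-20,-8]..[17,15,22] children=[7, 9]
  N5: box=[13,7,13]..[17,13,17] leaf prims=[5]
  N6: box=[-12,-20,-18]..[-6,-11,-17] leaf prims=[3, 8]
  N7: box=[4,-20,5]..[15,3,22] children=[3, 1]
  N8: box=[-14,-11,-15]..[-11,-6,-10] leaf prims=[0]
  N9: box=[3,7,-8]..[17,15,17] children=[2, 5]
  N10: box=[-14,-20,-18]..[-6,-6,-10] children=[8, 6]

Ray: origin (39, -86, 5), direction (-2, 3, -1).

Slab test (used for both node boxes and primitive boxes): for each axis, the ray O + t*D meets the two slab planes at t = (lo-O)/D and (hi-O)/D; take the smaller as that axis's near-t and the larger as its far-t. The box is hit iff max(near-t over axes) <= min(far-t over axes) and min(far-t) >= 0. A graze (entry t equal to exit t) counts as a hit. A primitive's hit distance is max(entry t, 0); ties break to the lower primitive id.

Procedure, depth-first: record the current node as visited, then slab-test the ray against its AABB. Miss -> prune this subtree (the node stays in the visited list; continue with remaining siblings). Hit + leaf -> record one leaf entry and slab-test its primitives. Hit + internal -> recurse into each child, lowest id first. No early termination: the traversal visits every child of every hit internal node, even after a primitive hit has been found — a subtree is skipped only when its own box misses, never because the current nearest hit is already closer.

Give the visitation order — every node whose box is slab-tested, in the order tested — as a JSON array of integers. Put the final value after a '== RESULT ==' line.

Walk:
N0 x:[11,53/2] y:[22,101/3] z:[-17,23] -> hit [22,23], descend [4, 10]
  N4 x:[11,18] y:[22,101/3] z:[-17,13] -> miss, prune
  N10 x:[45/2,53/2] y:[22,80/3] z:[15,23] -> hit [45/2,23], descend [6, 8]
    N6 x:[45/2,51/2] y:[22,25] z:[22,23] -> hit [45/2,23] leaf, test {P3@t=45/2, P8(miss)}
    N8 x:[25,53/2] y:[25,80/3] z:[15,20] -> miss, prune

order=[0, 4, 10, 6, 8]  |boxes|=5  |leaves|=1  hit=P3

== RESULT ==
[0, 4, 10, 6, 8]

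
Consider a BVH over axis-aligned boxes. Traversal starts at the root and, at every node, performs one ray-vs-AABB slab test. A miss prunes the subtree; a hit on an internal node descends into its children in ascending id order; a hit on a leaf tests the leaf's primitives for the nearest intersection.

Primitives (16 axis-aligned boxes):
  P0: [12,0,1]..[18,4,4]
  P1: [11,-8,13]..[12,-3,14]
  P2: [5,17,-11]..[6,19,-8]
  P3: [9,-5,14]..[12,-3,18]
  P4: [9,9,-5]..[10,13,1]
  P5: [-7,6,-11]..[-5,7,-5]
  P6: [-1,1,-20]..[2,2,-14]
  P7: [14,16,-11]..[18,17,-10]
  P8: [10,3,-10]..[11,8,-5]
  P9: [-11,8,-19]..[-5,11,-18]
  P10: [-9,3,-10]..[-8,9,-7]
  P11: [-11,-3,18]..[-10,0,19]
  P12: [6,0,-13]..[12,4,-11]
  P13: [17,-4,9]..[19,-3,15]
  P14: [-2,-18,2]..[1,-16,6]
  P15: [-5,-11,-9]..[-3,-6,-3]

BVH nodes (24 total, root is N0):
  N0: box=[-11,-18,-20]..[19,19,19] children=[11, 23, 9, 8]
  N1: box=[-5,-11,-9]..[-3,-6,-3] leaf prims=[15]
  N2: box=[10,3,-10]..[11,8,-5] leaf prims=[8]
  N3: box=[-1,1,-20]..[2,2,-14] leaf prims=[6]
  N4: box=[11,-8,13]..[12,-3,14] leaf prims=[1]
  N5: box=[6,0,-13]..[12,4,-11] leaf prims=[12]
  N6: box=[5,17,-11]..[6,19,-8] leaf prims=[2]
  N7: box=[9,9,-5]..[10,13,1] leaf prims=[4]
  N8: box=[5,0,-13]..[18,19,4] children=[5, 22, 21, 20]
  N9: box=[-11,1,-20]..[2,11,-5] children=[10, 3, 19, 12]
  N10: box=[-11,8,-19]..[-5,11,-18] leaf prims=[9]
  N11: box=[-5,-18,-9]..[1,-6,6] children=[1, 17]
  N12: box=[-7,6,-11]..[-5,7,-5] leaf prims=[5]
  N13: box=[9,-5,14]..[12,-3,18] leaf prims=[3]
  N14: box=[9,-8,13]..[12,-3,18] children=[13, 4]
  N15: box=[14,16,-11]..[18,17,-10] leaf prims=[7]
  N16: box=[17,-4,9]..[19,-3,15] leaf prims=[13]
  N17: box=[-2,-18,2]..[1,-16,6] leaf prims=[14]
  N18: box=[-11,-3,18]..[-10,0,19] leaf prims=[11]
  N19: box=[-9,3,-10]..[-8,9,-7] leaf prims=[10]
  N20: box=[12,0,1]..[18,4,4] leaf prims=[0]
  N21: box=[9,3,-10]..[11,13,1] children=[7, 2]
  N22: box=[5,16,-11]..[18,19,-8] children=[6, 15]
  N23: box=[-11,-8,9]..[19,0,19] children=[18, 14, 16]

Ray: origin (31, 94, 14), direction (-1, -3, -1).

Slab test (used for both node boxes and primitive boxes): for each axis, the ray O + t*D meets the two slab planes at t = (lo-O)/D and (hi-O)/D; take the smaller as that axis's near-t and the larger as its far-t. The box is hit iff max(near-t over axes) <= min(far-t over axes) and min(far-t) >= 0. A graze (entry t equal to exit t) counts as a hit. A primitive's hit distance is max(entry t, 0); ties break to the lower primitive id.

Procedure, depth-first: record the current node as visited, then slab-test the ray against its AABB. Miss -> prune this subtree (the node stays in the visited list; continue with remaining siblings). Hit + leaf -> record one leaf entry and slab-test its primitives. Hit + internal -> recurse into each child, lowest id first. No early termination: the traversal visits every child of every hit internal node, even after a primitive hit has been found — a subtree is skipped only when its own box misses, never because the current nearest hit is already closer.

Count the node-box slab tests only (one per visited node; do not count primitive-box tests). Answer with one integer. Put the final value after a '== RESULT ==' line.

Trace the traversal:
N0 x:[12,42] y:[25,112/3] z:[-5,34] -> hit [25,34], descend [8, 9, 11, 23]
  N8 x:[13,26] y:[25,94/3] z:[10,27] -> hit [25,26], descend [5, 20, 21, 22]
    N5 x:[19,25] y:[30,94/3] z:[25,27] -> miss, prune
    N20 x:[13,19] y:[30,94/3] z:[10,13] -> miss, prune
    N21 x:[20,22] y:[27,91/3] z:[13,24] -> miss, prune
    N22 x:[13,26] y:[25,26] z:[22,25] -> hit [25,25], descend [6, 15]
      N6 x:[25,26] y:[25,77/3] z:[22,25] -> hit [25,25] leaf, test {P2@t=25}
      N15 x:[13,17] y:[77/3,26] z:[24,25] -> miss, prune
  N9 x:[29,42] y:[83/3,31] z:[19,34] -> hit [29,31], descend [3, 10, 12, 19]
    N3 x:[29,32] y:[92/3,31] z:[28,34] -> hit [92/3,31] leaf, test {P6@t=92/3}
    N10 x:[36,42] y:[83/3,86/3] z:[32,33] -> miss, prune
    N12 x:[36,38] y:[29,88/3] z:[19,25] -> miss, prune
    N19 x:[39,40] y:[85/3,91/3] z:[21,24] -> miss, prune
  N11 x:[30,36] y:[100/3,112/3] z:[8,23] -> miss, prune
  N23 x:[12,42] y:[94/3,34] z:[-5,5] -> miss, prune

15 AABB tests over nodes [0, 8, 5, 20, 21, 22, 6, 15, 9, 3, 10, 12, 19, 11, 23]; 2 leaves entered; closest P2.

== RESULT ==
15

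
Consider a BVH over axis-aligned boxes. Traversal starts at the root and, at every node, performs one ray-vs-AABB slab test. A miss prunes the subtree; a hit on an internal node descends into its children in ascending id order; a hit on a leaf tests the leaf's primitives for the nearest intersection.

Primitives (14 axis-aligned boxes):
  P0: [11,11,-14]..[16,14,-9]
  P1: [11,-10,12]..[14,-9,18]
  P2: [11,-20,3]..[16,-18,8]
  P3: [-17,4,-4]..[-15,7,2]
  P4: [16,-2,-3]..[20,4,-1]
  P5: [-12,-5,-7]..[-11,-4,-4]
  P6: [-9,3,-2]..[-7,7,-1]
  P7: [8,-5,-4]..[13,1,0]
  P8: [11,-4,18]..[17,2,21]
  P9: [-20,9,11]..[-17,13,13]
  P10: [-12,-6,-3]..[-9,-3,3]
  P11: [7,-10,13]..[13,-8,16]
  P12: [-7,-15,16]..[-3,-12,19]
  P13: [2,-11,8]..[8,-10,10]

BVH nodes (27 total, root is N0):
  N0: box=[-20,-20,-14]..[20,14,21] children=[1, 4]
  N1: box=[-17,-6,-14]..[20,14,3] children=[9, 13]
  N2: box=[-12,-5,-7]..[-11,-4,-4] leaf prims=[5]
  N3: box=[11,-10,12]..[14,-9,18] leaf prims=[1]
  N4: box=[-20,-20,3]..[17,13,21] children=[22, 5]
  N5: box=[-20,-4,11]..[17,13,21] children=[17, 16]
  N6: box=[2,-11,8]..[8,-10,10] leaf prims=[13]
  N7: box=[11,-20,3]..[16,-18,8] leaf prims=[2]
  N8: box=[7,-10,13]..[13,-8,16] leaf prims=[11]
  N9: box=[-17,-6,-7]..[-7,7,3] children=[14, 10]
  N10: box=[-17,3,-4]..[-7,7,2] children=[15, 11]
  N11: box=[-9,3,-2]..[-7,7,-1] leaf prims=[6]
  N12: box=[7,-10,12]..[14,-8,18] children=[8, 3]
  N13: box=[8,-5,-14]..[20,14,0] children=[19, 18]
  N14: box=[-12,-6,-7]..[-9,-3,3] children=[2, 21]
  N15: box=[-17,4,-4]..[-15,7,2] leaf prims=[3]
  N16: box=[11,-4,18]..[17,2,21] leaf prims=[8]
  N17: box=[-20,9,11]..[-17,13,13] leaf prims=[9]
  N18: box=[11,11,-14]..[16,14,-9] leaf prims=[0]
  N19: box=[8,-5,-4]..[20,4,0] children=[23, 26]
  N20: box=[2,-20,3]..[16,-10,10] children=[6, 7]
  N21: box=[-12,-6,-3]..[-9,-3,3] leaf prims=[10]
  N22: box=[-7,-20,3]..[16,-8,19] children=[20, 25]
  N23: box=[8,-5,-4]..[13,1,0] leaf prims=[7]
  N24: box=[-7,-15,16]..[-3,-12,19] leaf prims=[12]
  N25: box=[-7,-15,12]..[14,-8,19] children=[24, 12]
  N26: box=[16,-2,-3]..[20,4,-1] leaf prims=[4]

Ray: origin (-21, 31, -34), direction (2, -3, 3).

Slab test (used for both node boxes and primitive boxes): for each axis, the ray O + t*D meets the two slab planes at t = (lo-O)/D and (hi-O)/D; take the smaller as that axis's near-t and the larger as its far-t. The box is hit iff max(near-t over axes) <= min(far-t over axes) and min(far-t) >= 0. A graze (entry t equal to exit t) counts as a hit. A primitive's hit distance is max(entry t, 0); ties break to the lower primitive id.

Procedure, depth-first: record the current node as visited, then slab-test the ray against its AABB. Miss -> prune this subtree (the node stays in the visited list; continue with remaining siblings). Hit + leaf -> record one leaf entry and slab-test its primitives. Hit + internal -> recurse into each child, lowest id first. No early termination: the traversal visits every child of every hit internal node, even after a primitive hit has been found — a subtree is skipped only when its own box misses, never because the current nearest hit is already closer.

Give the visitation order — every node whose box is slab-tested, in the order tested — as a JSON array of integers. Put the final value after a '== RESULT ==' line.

Traverse from the root:
N0 x:[1/2,41/2] y:[17/3,17] z:[20/3,55/3] -> hit [20/3,17], descend [1, 4]
  N1 x:[2,41/2] y:[17/3,37/3] z:[20/3,37/3] -> hit [20/3,37/3], descend [9, 13]
    N9 x:[2,7] y:[8,37/3] z:[9,37/3] -> miss, prune
    N13 x:[29/2,41/2] y:[17/3,12] z:[20/3,34/3] -> miss, prune
  N4 x:[1/2,19] y:[6,17] z:[37/3,55/3] -> hit [37/3,17], descend [5, 22]
    N5 x:[1/2,19] y:[6,35/3] z:[15,55/3] -> miss, prune
    N22 x:[7,37/2] y:[13,17] z:[37/3,53/3] -> hit [13,17], descend [20, 25]
      N20 x:[23/2,37/2] y:[41/3,17] z:[37/3,44/3] -> hit [41/3,44/3], descend [6, 7]
        N6 x:[23/2,29/2] y:[41/3,14] z:[14,44/3] -> hit [14,14] leaf, test {P13@t=14}
        N7 x:[16,37/2] y:[49/3,17] z:[37/3,14] -> miss, prune
      N25 x:[7,35/2] y:[13,46/3] z:[46/3,53/3] -> hit [46/3,46/3], descend [12, 24]
        N12 x:[14,35/2] y:[13,41/3] z:[46/3,52/3] -> miss, prune
        N24 x:[7,9] y:[43/3,46/3] z:[50/3,53/3] -> miss, prune

Summary -> nodes [0, 1, 9, 13, 4, 5, 22, 20, 6, 7, 25, 12, 24]; box-tests=13; leaf-entries=1; first=P13

== RESULT ==
[0, 1, 9, 13, 4, 5, 22, 20, 6, 7, 25, 12, 24]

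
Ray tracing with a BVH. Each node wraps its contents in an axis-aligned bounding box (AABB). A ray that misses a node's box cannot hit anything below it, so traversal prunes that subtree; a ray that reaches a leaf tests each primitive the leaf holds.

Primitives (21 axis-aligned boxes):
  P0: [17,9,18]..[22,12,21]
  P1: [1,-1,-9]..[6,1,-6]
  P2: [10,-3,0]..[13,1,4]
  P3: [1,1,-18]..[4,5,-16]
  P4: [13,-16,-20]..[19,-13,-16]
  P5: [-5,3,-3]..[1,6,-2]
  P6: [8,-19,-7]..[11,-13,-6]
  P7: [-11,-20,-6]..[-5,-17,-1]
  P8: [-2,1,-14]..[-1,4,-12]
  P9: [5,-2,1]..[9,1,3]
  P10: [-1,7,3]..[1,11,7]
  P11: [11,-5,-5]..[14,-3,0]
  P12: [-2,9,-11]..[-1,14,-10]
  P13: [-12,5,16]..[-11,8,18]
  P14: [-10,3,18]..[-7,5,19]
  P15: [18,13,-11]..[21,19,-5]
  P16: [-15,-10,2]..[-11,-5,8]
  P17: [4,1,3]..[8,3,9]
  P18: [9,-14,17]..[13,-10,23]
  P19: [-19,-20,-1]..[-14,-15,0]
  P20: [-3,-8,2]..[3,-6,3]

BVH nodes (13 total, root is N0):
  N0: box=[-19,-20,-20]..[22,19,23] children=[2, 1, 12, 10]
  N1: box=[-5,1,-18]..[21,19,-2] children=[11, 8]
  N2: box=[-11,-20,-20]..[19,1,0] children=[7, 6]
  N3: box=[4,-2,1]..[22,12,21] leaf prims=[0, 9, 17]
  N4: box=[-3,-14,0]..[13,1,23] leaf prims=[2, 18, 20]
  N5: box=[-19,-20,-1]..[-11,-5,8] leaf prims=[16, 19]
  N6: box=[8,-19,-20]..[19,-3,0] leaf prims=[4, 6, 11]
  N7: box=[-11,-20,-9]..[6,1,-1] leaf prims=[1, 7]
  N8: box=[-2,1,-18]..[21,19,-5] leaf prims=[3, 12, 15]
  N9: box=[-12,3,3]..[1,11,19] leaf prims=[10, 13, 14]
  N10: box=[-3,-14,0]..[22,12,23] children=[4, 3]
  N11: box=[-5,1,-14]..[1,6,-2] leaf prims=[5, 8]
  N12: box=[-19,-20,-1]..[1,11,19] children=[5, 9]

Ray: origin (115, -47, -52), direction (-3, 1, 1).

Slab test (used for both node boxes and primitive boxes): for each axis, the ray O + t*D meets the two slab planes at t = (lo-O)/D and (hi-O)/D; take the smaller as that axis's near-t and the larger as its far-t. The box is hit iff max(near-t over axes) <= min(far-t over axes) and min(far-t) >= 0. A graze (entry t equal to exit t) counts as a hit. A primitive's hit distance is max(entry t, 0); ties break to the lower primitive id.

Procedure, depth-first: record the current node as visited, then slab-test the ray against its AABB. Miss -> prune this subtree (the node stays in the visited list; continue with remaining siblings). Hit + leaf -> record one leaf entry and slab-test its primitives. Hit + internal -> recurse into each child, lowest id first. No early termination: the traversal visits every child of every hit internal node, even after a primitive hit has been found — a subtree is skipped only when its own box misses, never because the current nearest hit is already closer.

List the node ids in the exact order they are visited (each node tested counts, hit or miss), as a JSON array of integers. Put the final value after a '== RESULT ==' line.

Trace the traversal:
N0 x:[31,134/3] y:[27,66] z:[32,75] -> hit [32,134/3], descend [1, 2, 10, 12]
  N1 x:[94/3,40] y:[48,66] z:[34,50] -> miss, prune
  N2 x:[32,42] y:[27,48] z:[32,52] -> hit [32,42], descend [6, 7]
    N6 x:[32,107/3] y:[28,44] z:[32,52] -> hit [32,107/3] leaf, test {P4@t=32, P6(miss), P11(miss)}
    N7 x:[109/3,42] y:[27,48] z:[43,51] -> miss, prune
  N10 x:[31,118/3] y:[33,59] z:[52,75] -> miss, prune
  N12 x:[38,134/3] y:[27,58] z:[51,71] -> miss, prune

Visited [0, 1, 2, 6, 7, 10, 12]. Tests: 7 box, 1 leaf. Nearest: P4.

== RESULT ==
[0, 1, 2, 6, 7, 10, 12]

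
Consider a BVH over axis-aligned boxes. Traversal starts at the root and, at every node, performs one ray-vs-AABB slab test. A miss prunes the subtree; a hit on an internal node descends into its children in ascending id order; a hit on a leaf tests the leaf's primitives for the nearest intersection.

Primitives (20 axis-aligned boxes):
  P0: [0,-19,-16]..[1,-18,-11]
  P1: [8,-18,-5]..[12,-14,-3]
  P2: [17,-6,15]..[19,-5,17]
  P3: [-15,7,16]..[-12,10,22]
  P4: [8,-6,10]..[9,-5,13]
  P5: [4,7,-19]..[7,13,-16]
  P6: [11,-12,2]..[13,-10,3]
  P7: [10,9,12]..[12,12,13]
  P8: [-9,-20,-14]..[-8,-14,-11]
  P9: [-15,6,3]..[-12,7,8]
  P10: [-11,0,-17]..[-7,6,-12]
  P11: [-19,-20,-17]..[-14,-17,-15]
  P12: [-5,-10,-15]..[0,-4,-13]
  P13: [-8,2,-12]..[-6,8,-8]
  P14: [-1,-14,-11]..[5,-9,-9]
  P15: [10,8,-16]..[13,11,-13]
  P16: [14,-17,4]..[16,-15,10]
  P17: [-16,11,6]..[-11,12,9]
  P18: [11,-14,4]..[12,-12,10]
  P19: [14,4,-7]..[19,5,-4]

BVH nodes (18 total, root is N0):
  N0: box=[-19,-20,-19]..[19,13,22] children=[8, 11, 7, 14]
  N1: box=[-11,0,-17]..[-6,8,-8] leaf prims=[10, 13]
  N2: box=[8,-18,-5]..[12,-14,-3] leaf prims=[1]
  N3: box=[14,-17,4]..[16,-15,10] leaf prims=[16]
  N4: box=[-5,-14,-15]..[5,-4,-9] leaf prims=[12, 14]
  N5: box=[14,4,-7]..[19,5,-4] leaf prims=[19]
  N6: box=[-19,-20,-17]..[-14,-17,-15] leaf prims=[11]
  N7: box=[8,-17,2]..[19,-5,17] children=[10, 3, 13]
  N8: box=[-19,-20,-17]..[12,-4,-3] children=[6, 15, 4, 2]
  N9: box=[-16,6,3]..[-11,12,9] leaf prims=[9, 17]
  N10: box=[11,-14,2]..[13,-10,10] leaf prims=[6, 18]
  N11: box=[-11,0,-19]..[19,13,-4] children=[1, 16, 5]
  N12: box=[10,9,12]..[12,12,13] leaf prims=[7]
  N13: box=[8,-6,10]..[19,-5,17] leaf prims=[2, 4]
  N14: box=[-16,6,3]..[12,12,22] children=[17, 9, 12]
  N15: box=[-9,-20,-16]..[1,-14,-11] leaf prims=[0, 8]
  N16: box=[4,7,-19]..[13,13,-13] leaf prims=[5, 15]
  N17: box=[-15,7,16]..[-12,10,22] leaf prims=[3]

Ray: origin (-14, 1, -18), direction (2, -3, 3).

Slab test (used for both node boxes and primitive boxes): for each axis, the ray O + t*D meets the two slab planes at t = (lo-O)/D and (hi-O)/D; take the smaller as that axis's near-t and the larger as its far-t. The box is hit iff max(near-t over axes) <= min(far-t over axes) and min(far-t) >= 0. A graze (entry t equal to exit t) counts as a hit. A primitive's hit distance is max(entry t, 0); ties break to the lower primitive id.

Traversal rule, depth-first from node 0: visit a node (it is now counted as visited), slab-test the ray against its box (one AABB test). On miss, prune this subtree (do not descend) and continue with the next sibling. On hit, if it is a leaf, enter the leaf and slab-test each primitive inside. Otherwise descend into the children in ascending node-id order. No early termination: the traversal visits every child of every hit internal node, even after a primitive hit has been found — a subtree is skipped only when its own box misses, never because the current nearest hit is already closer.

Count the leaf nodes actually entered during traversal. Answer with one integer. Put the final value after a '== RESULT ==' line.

Walk:
N0 x:[-5/2,33/2] y:[-4,7] z:[-1/3,40/3] -> hit [-1/3,7], descend [7, 8, 11, 14]
  N7 x:[11,33/2] y:[2,6] z:[20/3,35/3] -> miss, prune
  N8 x:[-5/2,13] y:[5/3,7] z:[1/3,5] -> hit [5/3,5], descend [2, 4, 6, 15]
    N2 x:[11,13] y:[5,19/3] z:[13/3,5] -> miss, prune
    N4 x:[9/2,19/2] y:[5/3,5] z:[1,3] -> miss, prune
    N6 x:[-5/2,0] y:[6,7] z:[1/3,1] -> miss, prune
    N15 x:[5/2,15/2] y:[5,7] z:[2/3,7/3] -> miss, prune
  N11 x:[3/2,33/2] y:[-4,1/3] z:[-1/3,14/3] -> miss, prune
  N14 x:[-1,13] y:[-11/3,-5/3] z:[7,40/3] -> miss, prune

Summary -> nodes [0, 7, 8, 2, 4, 6, 15, 11, 14]; box-tests=9; leaf-entries=0; first=miss

== RESULT ==
0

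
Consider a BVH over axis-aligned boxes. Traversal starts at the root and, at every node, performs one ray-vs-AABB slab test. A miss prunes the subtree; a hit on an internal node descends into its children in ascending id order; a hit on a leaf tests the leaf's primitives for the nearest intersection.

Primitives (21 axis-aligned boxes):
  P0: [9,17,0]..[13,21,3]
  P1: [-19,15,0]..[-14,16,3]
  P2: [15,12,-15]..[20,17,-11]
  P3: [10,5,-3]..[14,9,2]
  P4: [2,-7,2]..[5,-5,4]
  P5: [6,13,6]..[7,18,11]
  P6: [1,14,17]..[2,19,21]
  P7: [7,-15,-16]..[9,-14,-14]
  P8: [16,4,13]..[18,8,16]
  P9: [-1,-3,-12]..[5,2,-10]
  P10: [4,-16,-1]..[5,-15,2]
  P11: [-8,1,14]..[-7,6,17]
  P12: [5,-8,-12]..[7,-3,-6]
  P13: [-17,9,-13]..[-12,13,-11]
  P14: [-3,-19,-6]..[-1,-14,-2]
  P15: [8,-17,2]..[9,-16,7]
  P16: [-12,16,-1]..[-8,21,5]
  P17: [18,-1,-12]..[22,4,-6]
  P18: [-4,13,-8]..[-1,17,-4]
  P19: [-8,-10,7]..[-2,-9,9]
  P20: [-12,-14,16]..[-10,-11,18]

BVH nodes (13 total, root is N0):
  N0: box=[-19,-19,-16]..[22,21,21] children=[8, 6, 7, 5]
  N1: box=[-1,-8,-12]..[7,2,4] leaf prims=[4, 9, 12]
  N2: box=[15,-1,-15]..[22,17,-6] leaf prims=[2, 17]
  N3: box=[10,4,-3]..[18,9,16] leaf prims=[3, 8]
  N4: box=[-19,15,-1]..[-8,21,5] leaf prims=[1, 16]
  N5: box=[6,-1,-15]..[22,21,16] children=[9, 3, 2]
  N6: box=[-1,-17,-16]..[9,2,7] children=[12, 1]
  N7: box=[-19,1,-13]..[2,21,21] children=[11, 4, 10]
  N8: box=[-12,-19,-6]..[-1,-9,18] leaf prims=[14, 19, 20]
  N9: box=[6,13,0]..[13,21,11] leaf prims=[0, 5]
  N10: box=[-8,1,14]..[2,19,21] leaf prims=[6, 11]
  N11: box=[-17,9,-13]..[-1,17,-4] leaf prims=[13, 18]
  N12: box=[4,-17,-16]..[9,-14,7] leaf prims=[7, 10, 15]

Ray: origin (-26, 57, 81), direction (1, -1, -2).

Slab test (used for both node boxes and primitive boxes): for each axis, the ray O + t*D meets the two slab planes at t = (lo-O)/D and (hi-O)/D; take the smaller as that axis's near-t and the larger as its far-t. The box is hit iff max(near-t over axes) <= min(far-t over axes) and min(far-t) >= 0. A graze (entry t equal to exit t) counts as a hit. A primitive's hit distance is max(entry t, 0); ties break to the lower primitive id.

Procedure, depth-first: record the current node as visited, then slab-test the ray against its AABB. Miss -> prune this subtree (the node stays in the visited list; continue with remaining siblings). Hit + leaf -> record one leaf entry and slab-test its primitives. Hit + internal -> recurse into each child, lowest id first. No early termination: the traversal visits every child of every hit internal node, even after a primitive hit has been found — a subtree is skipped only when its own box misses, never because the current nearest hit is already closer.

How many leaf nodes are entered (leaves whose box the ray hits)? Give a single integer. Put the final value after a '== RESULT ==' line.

Trace the traversal:
N0 x:[7,48] y:[36,76] z:[30,97/2] -> hit [36,48], descend [5, 6, 7, 8]
  N5 x:[32,48] y:[36,58] z:[65/2,48] -> hit [36,48], descend [2, 3, 9]
    N2 x:[41,48] y:[40,58] z:[87/2,48] -> hit [87/2,48] leaf, test {P2(miss), P17(miss)}
    N3 x:[36,44] y:[48,53] z:[65/2,42] -> miss, prune
    N9 x:[32,39] y:[36,44] z:[35,81/2] -> hit [36,39] leaf, test {P0@t=39, P5(miss)}
  N6 x:[25,35] y:[55,74] z:[37,97/2] -> miss, prune
  N7 x:[7,28] y:[36,56] z:[30,47] -> miss, prune
  N8 x:[14,25] y:[66,76] z:[63/2,87/2] -> miss, prune

Visited [0, 5, 2, 3, 9, 6, 7, 8]. Tests: 8 box, 2 leaf. Nearest: P0.

== RESULT ==
2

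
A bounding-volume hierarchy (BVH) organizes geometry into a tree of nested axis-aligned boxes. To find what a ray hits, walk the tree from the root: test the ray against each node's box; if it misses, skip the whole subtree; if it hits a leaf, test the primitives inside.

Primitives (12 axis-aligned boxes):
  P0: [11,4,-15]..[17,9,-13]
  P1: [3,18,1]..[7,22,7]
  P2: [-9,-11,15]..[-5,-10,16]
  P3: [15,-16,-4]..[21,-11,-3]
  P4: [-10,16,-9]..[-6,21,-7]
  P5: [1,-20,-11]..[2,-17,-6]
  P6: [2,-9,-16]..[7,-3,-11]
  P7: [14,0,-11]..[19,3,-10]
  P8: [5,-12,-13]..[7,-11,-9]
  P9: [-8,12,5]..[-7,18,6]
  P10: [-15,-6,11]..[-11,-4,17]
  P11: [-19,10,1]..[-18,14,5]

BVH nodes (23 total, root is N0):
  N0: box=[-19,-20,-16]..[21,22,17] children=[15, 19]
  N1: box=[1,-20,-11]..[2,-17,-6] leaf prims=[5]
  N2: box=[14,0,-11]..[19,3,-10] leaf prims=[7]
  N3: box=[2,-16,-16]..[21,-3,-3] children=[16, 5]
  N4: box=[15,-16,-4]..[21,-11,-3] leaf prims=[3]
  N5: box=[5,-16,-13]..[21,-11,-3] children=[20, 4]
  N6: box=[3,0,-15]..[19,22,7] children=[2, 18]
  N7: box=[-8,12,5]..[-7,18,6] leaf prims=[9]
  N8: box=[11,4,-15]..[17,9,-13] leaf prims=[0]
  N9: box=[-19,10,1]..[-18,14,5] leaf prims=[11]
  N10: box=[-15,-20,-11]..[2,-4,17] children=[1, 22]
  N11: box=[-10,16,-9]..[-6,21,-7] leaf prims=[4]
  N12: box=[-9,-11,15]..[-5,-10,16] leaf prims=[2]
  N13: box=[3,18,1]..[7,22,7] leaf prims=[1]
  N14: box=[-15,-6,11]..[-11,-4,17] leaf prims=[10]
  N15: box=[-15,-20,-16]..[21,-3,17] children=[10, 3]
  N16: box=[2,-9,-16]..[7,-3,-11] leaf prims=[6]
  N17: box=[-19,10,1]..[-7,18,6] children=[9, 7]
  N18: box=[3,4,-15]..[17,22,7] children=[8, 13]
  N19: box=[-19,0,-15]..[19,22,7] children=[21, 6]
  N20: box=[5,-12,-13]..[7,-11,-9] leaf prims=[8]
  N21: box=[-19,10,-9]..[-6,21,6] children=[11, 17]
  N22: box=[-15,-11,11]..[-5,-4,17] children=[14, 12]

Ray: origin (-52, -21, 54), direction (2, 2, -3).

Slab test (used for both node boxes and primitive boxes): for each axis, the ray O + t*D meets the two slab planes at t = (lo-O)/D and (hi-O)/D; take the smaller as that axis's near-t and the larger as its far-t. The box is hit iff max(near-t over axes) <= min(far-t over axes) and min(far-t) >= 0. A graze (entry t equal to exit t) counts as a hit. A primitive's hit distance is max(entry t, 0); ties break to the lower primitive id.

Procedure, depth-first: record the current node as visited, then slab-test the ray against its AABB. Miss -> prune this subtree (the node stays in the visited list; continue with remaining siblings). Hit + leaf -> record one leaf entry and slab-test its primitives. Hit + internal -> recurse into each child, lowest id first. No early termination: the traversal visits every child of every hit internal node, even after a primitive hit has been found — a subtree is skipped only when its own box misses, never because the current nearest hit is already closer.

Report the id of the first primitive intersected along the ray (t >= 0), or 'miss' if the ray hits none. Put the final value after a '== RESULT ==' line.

Traverse from the root:
N0 x:[33/2,73/2] y:[1/2,43/2] z:[37/3,70/3] -> hit [33/2,43/2], descend [15, 19]
  N15 x:[37/2,73/2] y:[1/2,9] z:[37/3,70/3] -> miss, prune
  N19 x:[33/2,71/2] y:[21/2,43/2] z:[47/3,23] -> hit [33/2,43/2], descend [6, 21]
    N6 x:[55/2,71/2] y:[21/2,43/2] z:[47/3,23] -> miss, prune
    N21 x:[33/2,23] y:[31/2,21] z:[16,21] -> hit [33/2,21], descend [11, 17]
      N11 x:[21,23] y:[37/2,21] z:[61/3,21] -> hit [21,21] leaf, test {P4@t=21}
      N17 x:[33/2,45/2] y:[31/2,39/2] z:[16,53/3] -> hit [33/2,53/3], descend [7, 9]
        N7 x:[22,45/2] y:[33/2,39/2] z:[16,49/3] -> miss, prune
        N9 x:[33/2,17] y:[31/2,35/2] z:[49/3,53/3] -> hit [33/2,17] leaf, test {P11@t=33/2}

9 AABB tests over nodes [0, 15, 19, 6, 21, 11, 17, 7, 9]; 2 leaves entered; closest P11.

== RESULT ==
11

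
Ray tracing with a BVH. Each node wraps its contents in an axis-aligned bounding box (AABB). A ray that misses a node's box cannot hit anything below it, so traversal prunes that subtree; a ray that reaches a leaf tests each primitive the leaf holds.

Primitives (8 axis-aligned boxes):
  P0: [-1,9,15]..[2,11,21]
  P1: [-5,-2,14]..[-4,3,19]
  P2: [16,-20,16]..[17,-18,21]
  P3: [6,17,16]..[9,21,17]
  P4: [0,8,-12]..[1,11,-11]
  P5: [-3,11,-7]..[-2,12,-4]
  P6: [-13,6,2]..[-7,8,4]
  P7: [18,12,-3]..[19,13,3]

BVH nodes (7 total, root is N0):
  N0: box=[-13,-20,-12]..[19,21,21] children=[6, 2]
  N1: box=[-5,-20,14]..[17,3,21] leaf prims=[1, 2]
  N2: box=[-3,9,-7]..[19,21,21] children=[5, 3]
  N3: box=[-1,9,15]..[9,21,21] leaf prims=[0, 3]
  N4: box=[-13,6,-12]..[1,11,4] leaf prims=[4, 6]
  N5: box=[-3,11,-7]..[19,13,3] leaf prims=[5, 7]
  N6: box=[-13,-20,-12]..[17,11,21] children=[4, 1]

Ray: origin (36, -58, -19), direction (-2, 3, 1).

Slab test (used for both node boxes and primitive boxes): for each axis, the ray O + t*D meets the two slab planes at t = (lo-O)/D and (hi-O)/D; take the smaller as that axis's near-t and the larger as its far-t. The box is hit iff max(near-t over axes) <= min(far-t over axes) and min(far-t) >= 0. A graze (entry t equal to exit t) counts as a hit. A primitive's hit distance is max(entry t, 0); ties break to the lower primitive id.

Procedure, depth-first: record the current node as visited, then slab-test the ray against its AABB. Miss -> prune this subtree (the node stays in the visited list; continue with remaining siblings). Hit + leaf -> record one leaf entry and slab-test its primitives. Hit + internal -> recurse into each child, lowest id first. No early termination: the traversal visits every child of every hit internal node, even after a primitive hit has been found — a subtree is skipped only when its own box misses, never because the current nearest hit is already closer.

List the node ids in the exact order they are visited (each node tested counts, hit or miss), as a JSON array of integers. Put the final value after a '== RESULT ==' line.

Traverse from the root:
N0 x:[17/2,49/2] y:[38/3,79/3] z:[7,40] -> hit [38/3,49/2], descend [2, 6]
  N2 x:[17/2,39/2] y:[67/3,79/3] z:[12,40] -> miss, prune
  N6 x:[19/2,49/2] y:[38/3,23] z:[7,40] -> hit [38/3,23], descend [1, 4]
    N1 x:[19/2,41/2] y:[38/3,61/3] z:[33,40] -> miss, prune
    N4 x:[35/2,49/2] y:[64/3,23] z:[7,23] -> hit [64/3,23] leaf, test {P4(miss), P6@t=43/2}

Visited [0, 2, 6, 1, 4]. Tests: 5 box, 1 leaf. Nearest: P6.

== RESULT ==
[0, 2, 6, 1, 4]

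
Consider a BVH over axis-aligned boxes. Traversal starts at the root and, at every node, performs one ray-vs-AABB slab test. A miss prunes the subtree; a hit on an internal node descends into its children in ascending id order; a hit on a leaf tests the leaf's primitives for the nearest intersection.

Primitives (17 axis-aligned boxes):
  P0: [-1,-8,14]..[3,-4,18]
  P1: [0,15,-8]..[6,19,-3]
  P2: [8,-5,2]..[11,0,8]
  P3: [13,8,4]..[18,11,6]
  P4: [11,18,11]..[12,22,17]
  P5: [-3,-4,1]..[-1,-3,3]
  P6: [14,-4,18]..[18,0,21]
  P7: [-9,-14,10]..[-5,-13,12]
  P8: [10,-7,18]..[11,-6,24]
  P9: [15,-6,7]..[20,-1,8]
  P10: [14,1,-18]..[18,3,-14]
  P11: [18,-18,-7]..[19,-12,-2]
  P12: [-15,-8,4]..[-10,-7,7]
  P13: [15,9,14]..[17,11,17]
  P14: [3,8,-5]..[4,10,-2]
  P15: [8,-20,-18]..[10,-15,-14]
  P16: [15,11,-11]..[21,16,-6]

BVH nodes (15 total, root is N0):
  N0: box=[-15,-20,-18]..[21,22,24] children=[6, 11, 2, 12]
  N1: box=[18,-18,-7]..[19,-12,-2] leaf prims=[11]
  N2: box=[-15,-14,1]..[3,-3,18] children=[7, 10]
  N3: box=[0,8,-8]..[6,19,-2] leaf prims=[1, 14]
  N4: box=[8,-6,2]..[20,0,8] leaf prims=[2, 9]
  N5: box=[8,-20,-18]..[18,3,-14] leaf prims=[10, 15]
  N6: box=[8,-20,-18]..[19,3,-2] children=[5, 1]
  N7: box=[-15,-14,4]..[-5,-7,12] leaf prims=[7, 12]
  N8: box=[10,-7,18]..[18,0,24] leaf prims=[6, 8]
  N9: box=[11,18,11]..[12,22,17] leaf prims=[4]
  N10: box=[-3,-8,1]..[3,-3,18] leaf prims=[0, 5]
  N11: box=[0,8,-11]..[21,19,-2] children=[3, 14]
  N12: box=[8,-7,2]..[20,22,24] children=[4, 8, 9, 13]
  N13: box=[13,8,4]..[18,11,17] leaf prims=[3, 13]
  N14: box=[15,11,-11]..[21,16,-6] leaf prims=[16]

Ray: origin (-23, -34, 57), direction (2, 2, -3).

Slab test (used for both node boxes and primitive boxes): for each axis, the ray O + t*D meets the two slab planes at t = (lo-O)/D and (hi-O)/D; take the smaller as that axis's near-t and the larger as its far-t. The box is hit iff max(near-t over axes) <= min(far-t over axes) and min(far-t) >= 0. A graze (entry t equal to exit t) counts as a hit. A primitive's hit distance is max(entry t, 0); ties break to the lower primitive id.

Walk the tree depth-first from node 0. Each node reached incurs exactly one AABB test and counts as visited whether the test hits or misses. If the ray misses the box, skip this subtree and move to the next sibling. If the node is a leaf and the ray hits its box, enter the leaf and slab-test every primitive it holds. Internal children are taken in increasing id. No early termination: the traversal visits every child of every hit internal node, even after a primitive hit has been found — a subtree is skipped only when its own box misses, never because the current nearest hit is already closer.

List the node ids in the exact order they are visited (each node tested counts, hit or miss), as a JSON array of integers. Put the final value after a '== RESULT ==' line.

Walk:
N0 x:[4,22] y:[7,28] z:[11,25] -> hit [11,22], descend [2, 6, 11, 12]
  N2 x:[4,13] y:[10,31/2] z:[13,56/3] -> hit [13,13], descend [7, 10]
    N7 x:[4,9] y:[10,27/2] z:[15,53/3] -> miss, prune
    N10 x:[10,13] y:[13,31/2] z:[13,56/3] -> hit [13,13] leaf, test {P0@t=13, P5(miss)}
  N6 x:[31/2,21] y:[7,37/2] z:[59/3,25] -> miss, prune
  N11 x:[23/2,22] y:[21,53/2] z:[59/3,68/3] -> hit [21,22], descend [3, 14]
    N3 x:[23/2,29/2] y:[21,53/2] z:[59/3,65/3] -> miss, prune
    N14 x:[19,22] y:[45/2,25] z:[21,68/3] -> miss, prune
  N12 x:[31/2,43/2] y:[27/2,28] z:[11,55/3] -> hit [31/2,55/3], descend [4, 8, 9, 13]
    N4 x:[31/2,43/2] y:[14,17] z:[49/3,55/3] -> hit [49/3,17] leaf, test {P2@t=49/3, P9(miss)}
    N8 x:[33/2,41/2] y:[27/2,17] z:[11,13] -> miss, prune
    N9 x:[17,35/2] y:[26,28] z:[40/3,46/3] -> miss, prune
    N13 x:[18,41/2] y:[21,45/2] z:[40/3,53/3] -> miss, prune

order=[0, 2, 7, 10, 6, 11, 3, 14, 12, 4, 8, 9, 13]  |boxes|=13  |leaves|=2  hit=P0

== RESULT ==
[0, 2, 7, 10, 6, 11, 3, 14, 12, 4, 8, 9, 13]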